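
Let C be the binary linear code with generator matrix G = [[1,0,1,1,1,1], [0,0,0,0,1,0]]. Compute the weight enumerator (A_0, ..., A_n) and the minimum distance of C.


Weight distribution: A_0 = 1, A_1 = 1, A_4 = 1, A_5 = 1. Minimum distance d = 1.

Enumerate all 2^2 = 4 messages m ∈ F_2^2.
For each, compute codeword c = mG in F_2^6, then tally its weight.
  m = 00 → c = 000000, weight = 0.
  m = 10 → c = 101111, weight = 5.
  m = 01 → c = 000010, weight = 1.
  m = 11 → c = 101101, weight = 4.
Tally weights:
  weight 0: 1 codewords.
  weight 1: 1 codewords.
  weight 4: 1 codewords.
  weight 5: 1 codewords.
Minimum distance d = smallest w > 0 with A_w > 0 = 1.
Sanity: Σ A_w = 4 = 2^2 = 4 ✓.


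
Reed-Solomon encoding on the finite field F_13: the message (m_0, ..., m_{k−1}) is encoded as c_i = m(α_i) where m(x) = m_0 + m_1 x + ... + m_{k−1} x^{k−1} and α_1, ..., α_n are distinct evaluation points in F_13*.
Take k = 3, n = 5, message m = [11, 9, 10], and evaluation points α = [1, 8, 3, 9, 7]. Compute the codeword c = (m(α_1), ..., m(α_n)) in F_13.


c = [4, 8, 11, 5, 5]

Message polynomial: m(x) = 11 + 9·x + 10·x^2 (mod 13).
For each evaluation point α_i, compute m(α_i) mod 13:
  α_1 = 1: Horner steps 10 → 6 → 4, so m(1) = 4.
  α_2 = 8: Horner steps 10 → 11 → 8, so m(8) = 8.
  α_3 = 3: Horner steps 10 → 0 → 11, so m(3) = 11.
  α_4 = 9: Horner steps 10 → 8 → 5, so m(9) = 5.
  α_5 = 7: Horner steps 10 → 1 → 5, so m(7) = 5.
Codeword c = [4, 8, 11, 5, 5] ∈ F_13^5.


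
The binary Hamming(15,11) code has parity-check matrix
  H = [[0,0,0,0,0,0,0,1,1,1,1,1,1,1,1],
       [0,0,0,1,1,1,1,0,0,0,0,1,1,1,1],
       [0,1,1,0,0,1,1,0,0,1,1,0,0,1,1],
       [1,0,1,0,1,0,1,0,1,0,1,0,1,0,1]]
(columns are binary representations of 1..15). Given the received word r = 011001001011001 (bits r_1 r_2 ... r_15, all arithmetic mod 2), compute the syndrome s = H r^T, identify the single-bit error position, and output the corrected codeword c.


s = (0, 1, 1, 0)^T, error position = 6, corrected codeword c = 011000001011001

Compute s = H r^T mod 2 one row at a time:
  s_1 = 0 + 1 + 0 + 1 + 1 + 0 + 0 + 1 = 4 ≡ 0 (mod 2).
  s_2 = 0 + 0 + 1 + 0 + 1 + 0 + 0 + 1 = 3 ≡ 1 (mod 2).
  s_3 = 1 + 1 + 1 + 0 + 0 + 1 + 0 + 1 = 5 ≡ 1 (mod 2).
  s_4 = 0 + 1 + 0 + 0 + 1 + 1 + 0 + 1 = 4 ≡ 0 (mod 2).
s = (0, 1, 1, 0)^T — this equals column 6 of H (binary 0110), so error is at position 6.
Correct: flip bit 6 of r = 011001001011001 to get c = 011000001011001.


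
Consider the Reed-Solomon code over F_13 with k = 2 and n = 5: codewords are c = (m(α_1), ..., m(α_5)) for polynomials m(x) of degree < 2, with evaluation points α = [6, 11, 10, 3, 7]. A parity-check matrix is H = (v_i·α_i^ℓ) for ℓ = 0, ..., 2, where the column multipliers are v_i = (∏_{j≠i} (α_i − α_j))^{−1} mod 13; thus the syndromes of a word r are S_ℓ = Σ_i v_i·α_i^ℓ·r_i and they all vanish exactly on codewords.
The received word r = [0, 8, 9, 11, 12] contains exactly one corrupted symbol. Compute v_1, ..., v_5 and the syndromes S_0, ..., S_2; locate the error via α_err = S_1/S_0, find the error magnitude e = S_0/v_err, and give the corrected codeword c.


S = (11, 7, 8), error at position 4, error magnitude e = 8, c = [0, 8, 9, 3, 12].

Step 1: column multipliers v_i = (∏_{j≠i}(α_i − α_j))^{−1} mod 13.
  i = 1 (α = 6): (6−11)(6−10)(6−3)(6−7) = (−5)·(−4)·3·(−1) = −60 ≡ 5, so v_1 = 5^{−1} = 8 (mod 13).
  i = 2 (α = 11): (11−6)(11−10)(11−3)(11−7) = 5·1·8·4 = 160 ≡ 4, so v_2 = 4^{−1} = 10 (mod 13).
  i = 3 (α = 10): (10−6)(10−11)(10−3)(10−7) = 4·(−1)·7·3 = −84 ≡ 7, so v_3 = 7^{−1} = 2 (mod 13).
  i = 4 (α = 3): (3−6)(3−11)(3−10)(3−7) = (−3)·(−8)·(−7)·(−4) = 672 ≡ 9, so v_4 = 9^{−1} = 3 (mod 13).
  i = 5 (α = 7): (7−6)(7−11)(7−10)(7−3) = 1·(−4)·(−3)·4 = 48 ≡ 9, so v_5 = 9^{−1} = 3 (mod 13).
  v = [8, 10, 2, 3, 3].
Step 2: syndromes of r = [0, 8, 9, 11, 12] (all sums mod 13).
  S_0 = Σ v_i r_i = 8·0 + 10·8 + 2·9 + 3·11 + 3·12 = 167 ≡ 11.
  S_1 = Σ v_i α_i r_i = 8·6·0 + 10·11·8 + 2·10·9 + 3·3·11 + 3·7·12 = 1411 ≡ 7.
  α_i^2 mod 13 = [10, 4, 9, 9, 10].
  S_2 = Σ v_i α_i^2 r_i = 8·10·0 + 10·4·8 + 2·9·9 + 3·9·11 + 3·10·12 = 1139 ≡ 8.
  S = (11, 7, 8) ≠ 0, so r is not a codeword (an error is present).
Step 3: locate the error. For a single error e at position i, S_ℓ = v_i·e·α_i^ℓ, so α_err = S_1/S_0.
  S_0^{−1} = 11^{−1} = 6 (mod 13), so α_err = 7·6 = 42 ≡ 3 = α_4. Error position i = 4.
  Consistency check: S_2/S_1 = 8·2 = 16 ≡ 3 = α_err ✓ (single-error assumption holds).
Step 4: error magnitude e = S_0/v_4 = S_0·∏_{j≠4}(α_4 − α_j) = 11·9 = 99 ≡ 8 (mod 13).
Step 5: correct position 4: c_4 = r_4 − e = 11 − 8 ≡ 3 (mod 13). Hence c = [0, 8, 9, 3, 12].
  Check: interpolating c through the α_i gives m(x) = 6 + 12·x (degree < 2) with m(α_i) = c_i for every i, so c is indeed a codeword.


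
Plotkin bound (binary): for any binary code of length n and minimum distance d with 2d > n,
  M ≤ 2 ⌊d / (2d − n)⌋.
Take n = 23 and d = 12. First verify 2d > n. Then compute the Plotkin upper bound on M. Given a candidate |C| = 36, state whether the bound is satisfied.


Plotkin bound M ≤ 24; given |C| = 36 > bound (violated).

Check applicability: 2d = 24, n = 23.
2d − n = 1 > 0, so Plotkin applies.
Compute d/(2d−n) = 12/1 ≈ 12.0000.
⌊d/(2d−n)⌋ = 12.
Plotkin bound: M ≤ 2·12 = 24.
Given |C| = 36, check: VIOLATED.
This |C| is above the Plotkin bound, so no binary code with n = 23, d = 12 and 36 codewords exists.


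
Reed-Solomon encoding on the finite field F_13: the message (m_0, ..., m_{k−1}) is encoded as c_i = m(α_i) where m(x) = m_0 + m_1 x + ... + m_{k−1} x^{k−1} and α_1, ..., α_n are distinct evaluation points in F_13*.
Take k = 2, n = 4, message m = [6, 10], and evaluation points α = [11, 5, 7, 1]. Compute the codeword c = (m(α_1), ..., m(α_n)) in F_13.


c = [12, 4, 11, 3]

Message polynomial: m(x) = 6 + 10·x (mod 13).
For each evaluation point α_i, compute m(α_i) mod 13:
  α_1 = 11: Horner steps 10 → 12, so m(11) = 12.
  α_2 = 5: Horner steps 10 → 4, so m(5) = 4.
  α_3 = 7: Horner steps 10 → 11, so m(7) = 11.
  α_4 = 1: Horner steps 10 → 3, so m(1) = 3.
Codeword c = [12, 4, 11, 3] ∈ F_13^4.


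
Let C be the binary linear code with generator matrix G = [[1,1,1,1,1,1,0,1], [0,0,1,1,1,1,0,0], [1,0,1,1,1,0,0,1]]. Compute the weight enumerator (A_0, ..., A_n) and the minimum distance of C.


Weight distribution: A_0 = 1, A_2 = 1, A_3 = 2, A_4 = 2, A_5 = 1, A_7 = 1. Minimum distance d = 2.

Enumerate all 2^3 = 8 messages m ∈ F_2^3.
For each, compute codeword c = mG in F_2^8, then tally its weight.
  m = 000 → c = 00000000, weight = 0.
  m = 100 → c = 11111101, weight = 7.
  m = 010 → c = 00111100, weight = 4.
  m = 110 → c = 11000001, weight = 3.
  m = 001 → c = 10111001, weight = 5.
  m = 101 → c = 01000100, weight = 2.
  m = 011 → c = 10000101, weight = 3.
  m = 111 → c = 01111000, weight = 4.
Tally weights:
  weight 0: 1 codewords.
  weight 2: 1 codewords.
  weight 3: 2 codewords.
  weight 4: 2 codewords.
  weight 5: 1 codewords.
  weight 7: 1 codewords.
Minimum distance d = smallest w > 0 with A_w > 0 = 2.
Sanity: Σ A_w = 8 = 2^3 = 8 ✓.


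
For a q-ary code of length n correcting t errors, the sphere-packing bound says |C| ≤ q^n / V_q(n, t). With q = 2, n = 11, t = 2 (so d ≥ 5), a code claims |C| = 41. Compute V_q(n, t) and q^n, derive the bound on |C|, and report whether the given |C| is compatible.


V_q(n, t) = 67, q^n = 2048, Hamming bound = 30, |C| = 41 > bound (violated).

Step 1: Compute V_q(n, t) = Σ_{j=0}^2 C(n, j) (q−1)^j.
  j = 0: C(11,0)·(1)^0 = 1·1 = 1.
  j = 1: C(11,1)·(1)^1 = 11·1 = 11.
  j = 2: C(11,2)·(1)^2 = 55·1 = 55.
  V_q(n, t) = 1 + 11 + 55 = 67.
Step 2: q^n = 2^11 = 2048.
Step 3: Hamming bound ⌊q^n / V_q(n,t)⌋ = ⌊2048/67⌋ = 30.
Step 4: Compare |C| = 41 to 30: violated.
The claimed |C| lies above the Hamming bound, so no 2-ary code of length 11 with d ≥ 5 can have 41 codewords.


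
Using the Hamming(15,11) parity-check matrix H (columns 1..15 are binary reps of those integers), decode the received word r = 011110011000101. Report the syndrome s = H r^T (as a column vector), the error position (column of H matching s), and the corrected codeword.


s = (0, 0, 1, 1)^T, error position = 3, corrected codeword c = 010110011000101

Compute s = H r^T mod 2 one row at a time:
  s_1 = 1 + 1 + 0 + 0 + 0 + 1 + 0 + 1 = 4 ≡ 0 (mod 2).
  s_2 = 1 + 1 + 0 + 0 + 0 + 1 + 0 + 1 = 4 ≡ 0 (mod 2).
  s_3 = 1 + 1 + 0 + 0 + 0 + 0 + 0 + 1 = 3 ≡ 1 (mod 2).
  s_4 = 0 + 1 + 1 + 0 + 1 + 0 + 1 + 1 = 5 ≡ 1 (mod 2).
s = (0, 0, 1, 1)^T — this equals column 3 of H (binary 0011), so error is at position 3.
Correct: flip bit 3 of r = 011110011000101 to get c = 010110011000101.


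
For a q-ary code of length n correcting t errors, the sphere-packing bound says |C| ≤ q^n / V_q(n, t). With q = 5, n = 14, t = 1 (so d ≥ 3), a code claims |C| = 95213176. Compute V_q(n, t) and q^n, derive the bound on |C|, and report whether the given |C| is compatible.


V_q(n, t) = 57, q^n = 6103515625, Hamming bound = 107079221, |C| = 95213176 ≤ bound (satisfied).

Step 1: Compute V_q(n, t) = Σ_{j=0}^1 C(n, j) (q−1)^j.
  j = 0: C(14,0)·(4)^0 = 1·1 = 1.
  j = 1: C(14,1)·(4)^1 = 14·4 = 56.
  V_q(n, t) = 1 + 56 = 57.
Step 2: q^n = 5^14 = 6103515625.
Step 3: Hamming bound ⌊q^n / V_q(n,t)⌋ = ⌊6103515625/57⌋ = 107079221.
Step 4: Compare |C| = 95213176 to 107079221: satisfied.
The claimed |C| lies below the Hamming bound.


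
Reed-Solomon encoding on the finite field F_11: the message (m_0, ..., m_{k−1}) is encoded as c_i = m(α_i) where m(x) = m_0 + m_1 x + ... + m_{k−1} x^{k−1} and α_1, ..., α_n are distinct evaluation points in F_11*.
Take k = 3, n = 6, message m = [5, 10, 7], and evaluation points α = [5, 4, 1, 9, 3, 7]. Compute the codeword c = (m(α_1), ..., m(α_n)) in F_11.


c = [10, 3, 0, 2, 10, 0]

Message polynomial: m(x) = 5 + 10·x + 7·x^2 (mod 11).
For each evaluation point α_i, compute m(α_i) mod 11:
  α_1 = 5: Horner steps 7 → 1 → 10, so m(5) = 10.
  α_2 = 4: Horner steps 7 → 5 → 3, so m(4) = 3.
  α_3 = 1: Horner steps 7 → 6 → 0, so m(1) = 0.
  α_4 = 9: Horner steps 7 → 7 → 2, so m(9) = 2.
  α_5 = 3: Horner steps 7 → 9 → 10, so m(3) = 10.
  α_6 = 7: Horner steps 7 → 4 → 0, so m(7) = 0.
Codeword c = [10, 3, 0, 2, 10, 0] ∈ F_11^6.


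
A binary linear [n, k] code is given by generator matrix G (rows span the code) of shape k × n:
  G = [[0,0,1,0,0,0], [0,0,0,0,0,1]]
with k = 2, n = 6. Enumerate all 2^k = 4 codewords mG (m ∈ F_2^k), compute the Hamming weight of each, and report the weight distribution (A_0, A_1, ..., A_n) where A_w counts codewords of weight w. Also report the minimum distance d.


Weight distribution: A_0 = 1, A_1 = 2, A_2 = 1. Minimum distance d = 1.

Enumerate all 2^2 = 4 messages m ∈ F_2^2.
For each, compute codeword c = mG in F_2^6, then tally its weight.
  m = 00 → c = 000000, weight = 0.
  m = 10 → c = 001000, weight = 1.
  m = 01 → c = 000001, weight = 1.
  m = 11 → c = 001001, weight = 2.
Tally weights:
  weight 0: 1 codewords.
  weight 1: 2 codewords.
  weight 2: 1 codewords.
Minimum distance d = smallest w > 0 with A_w > 0 = 1.
Sanity: Σ A_w = 4 = 2^2 = 4 ✓.


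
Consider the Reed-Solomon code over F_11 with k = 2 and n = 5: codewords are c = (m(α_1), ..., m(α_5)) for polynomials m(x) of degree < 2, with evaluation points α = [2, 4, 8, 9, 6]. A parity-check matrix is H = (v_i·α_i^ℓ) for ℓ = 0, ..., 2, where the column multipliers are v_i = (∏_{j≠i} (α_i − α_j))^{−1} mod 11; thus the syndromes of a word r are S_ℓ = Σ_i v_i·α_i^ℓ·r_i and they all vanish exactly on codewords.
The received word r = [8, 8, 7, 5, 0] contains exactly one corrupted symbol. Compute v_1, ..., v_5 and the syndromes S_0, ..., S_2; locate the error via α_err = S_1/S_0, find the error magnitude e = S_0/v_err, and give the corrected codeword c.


S = (6, 2, 8), error at position 2, error magnitude e = 4, c = [8, 4, 7, 5, 0].

Step 1: column multipliers v_i = (∏_{j≠i}(α_i − α_j))^{−1} mod 11.
  i = 1 (α = 2): (2−4)(2−8)(2−9)(2−6) = (−2)·(−6)·(−7)·(−4) = 336 ≡ 6, so v_1 = 6^{−1} = 2 (mod 11).
  i = 2 (α = 4): (4−2)(4−8)(4−9)(4−6) = 2·(−4)·(−5)·(−2) = −80 ≡ 8, so v_2 = 8^{−1} = 7 (mod 11).
  i = 3 (α = 8): (8−2)(8−4)(8−9)(8−6) = 6·4·(−1)·2 = −48 ≡ 7, so v_3 = 7^{−1} = 8 (mod 11).
  i = 4 (α = 9): (9−2)(9−4)(9−8)(9−6) = 7·5·1·3 = 105 ≡ 6, so v_4 = 6^{−1} = 2 (mod 11).
  i = 5 (α = 6): (6−2)(6−4)(6−8)(6−9) = 4·2·(−2)·(−3) = 48 ≡ 4, so v_5 = 4^{−1} = 3 (mod 11).
  v = [2, 7, 8, 2, 3].
Step 2: syndromes of r = [8, 8, 7, 5, 0] (all sums mod 11).
  S_0 = Σ v_i r_i = 2·8 + 7·8 + 8·7 + 2·5 + 3·0 = 138 ≡ 6.
  S_1 = Σ v_i α_i r_i = 2·2·8 + 7·4·8 + 8·8·7 + 2·9·5 + 3·6·0 = 794 ≡ 2.
  α_i^2 mod 11 = [4, 5, 9, 4, 3].
  S_2 = Σ v_i α_i^2 r_i = 2·4·8 + 7·5·8 + 8·9·7 + 2·4·5 + 3·3·0 = 888 ≡ 8.
  S = (6, 2, 8) ≠ 0, so r is not a codeword (an error is present).
Step 3: locate the error. For a single error e at position i, S_ℓ = v_i·e·α_i^ℓ, so α_err = S_1/S_0.
  S_0^{−1} = 6^{−1} = 2 (mod 11), so α_err = 2·2 = 4 ≡ 4 = α_2. Error position i = 2.
  Consistency check: S_2/S_1 = 8·6 = 48 ≡ 4 = α_err ✓ (single-error assumption holds).
Step 4: error magnitude e = S_0/v_2 = S_0·∏_{j≠2}(α_2 − α_j) = 6·8 = 48 ≡ 4 (mod 11).
Step 5: correct position 2: c_2 = r_2 − e = 8 − 4 ≡ 4 (mod 11). Hence c = [8, 4, 7, 5, 0].
  Check: interpolating c through the α_i gives m(x) = 1 + 9·x (degree < 2) with m(α_i) = c_i for every i, so c is indeed a codeword.


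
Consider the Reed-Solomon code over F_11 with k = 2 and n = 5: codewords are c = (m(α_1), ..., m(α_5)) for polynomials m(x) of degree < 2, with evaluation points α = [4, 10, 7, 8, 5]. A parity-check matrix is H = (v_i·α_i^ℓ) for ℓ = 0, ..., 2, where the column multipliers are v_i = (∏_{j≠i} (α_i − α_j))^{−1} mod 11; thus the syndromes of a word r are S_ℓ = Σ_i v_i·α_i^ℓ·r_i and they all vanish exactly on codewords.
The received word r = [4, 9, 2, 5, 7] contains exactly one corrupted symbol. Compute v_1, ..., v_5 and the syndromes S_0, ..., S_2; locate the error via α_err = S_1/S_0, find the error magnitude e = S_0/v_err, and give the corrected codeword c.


S = (5, 6, 5), error at position 2, error magnitude e = 9, c = [4, 0, 2, 5, 7].

Step 1: column multipliers v_i = (∏_{j≠i}(α_i − α_j))^{−1} mod 11.
  i = 1 (α = 4): (4−10)(4−7)(4−8)(4−5) = (−6)·(−3)·(−4)·(−1) = 72 ≡ 6, so v_1 = 6^{−1} = 2 (mod 11).
  i = 2 (α = 10): (10−4)(10−7)(10−8)(10−5) = 6·3·2·5 = 180 ≡ 4, so v_2 = 4^{−1} = 3 (mod 11).
  i = 3 (α = 7): (7−4)(7−10)(7−8)(7−5) = 3·(−3)·(−1)·2 = 18 ≡ 7, so v_3 = 7^{−1} = 8 (mod 11).
  i = 4 (α = 8): (8−4)(8−10)(8−7)(8−5) = 4·(−2)·1·3 = −24 ≡ 9, so v_4 = 9^{−1} = 5 (mod 11).
  i = 5 (α = 5): (5−4)(5−10)(5−7)(5−8) = 1·(−5)·(−2)·(−3) = −30 ≡ 3, so v_5 = 3^{−1} = 4 (mod 11).
  v = [2, 3, 8, 5, 4].
Step 2: syndromes of r = [4, 9, 2, 5, 7] (all sums mod 11).
  S_0 = Σ v_i r_i = 2·4 + 3·9 + 8·2 + 5·5 + 4·7 = 104 ≡ 5.
  S_1 = Σ v_i α_i r_i = 2·4·4 + 3·10·9 + 8·7·2 + 5·8·5 + 4·5·7 = 754 ≡ 6.
  α_i^2 mod 11 = [5, 1, 5, 9, 3].
  S_2 = Σ v_i α_i^2 r_i = 2·5·4 + 3·1·9 + 8·5·2 + 5·9·5 + 4·3·7 = 456 ≡ 5.
  S = (5, 6, 5) ≠ 0, so r is not a codeword (an error is present).
Step 3: locate the error. For a single error e at position i, S_ℓ = v_i·e·α_i^ℓ, so α_err = S_1/S_0.
  S_0^{−1} = 5^{−1} = 9 (mod 11), so α_err = 6·9 = 54 ≡ 10 = α_2. Error position i = 2.
  Consistency check: S_2/S_1 = 5·2 = 10 ≡ 10 = α_err ✓ (single-error assumption holds).
Step 4: error magnitude e = S_0/v_2 = S_0·∏_{j≠2}(α_2 − α_j) = 5·4 = 20 ≡ 9 (mod 11).
Step 5: correct position 2: c_2 = r_2 − e = 9 − 9 ≡ 0 (mod 11). Hence c = [4, 0, 2, 5, 7].
  Check: interpolating c through the α_i gives m(x) = 3 + 3·x (degree < 2) with m(α_i) = c_i for every i, so c is indeed a codeword.


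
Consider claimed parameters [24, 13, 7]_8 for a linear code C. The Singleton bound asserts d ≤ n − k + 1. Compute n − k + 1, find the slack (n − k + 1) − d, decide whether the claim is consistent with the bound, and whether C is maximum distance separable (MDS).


Singleton RHS = n − k + 1 = 12, slack = 5, bound satisfied, not MDS.

Singleton bound: d ≤ n − k + 1.
Here n = 24, k = 13, so n − k + 1 = 12.
Given d = 7, check d ≤ 12: YES.
Slack = (n − k + 1) − d = 5.
The code is NOT MDS (slack = 5 > 0).
Description: the claimed parameters are [24, 13, 7]_8; such a code would be non-MDS.


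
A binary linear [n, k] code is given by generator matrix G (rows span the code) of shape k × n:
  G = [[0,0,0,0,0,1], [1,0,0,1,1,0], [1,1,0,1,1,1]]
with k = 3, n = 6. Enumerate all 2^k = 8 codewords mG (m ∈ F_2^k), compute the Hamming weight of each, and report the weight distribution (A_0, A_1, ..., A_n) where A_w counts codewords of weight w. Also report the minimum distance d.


Weight distribution: A_0 = 1, A_1 = 2, A_2 = 1, A_3 = 1, A_4 = 2, A_5 = 1. Minimum distance d = 1.

Enumerate all 2^3 = 8 messages m ∈ F_2^3.
For each, compute codeword c = mG in F_2^6, then tally its weight.
  m = 000 → c = 000000, weight = 0.
  m = 100 → c = 000001, weight = 1.
  m = 010 → c = 100110, weight = 3.
  m = 110 → c = 100111, weight = 4.
  m = 001 → c = 110111, weight = 5.
  m = 101 → c = 110110, weight = 4.
  m = 011 → c = 010001, weight = 2.
  m = 111 → c = 010000, weight = 1.
Tally weights:
  weight 0: 1 codewords.
  weight 1: 2 codewords.
  weight 2: 1 codewords.
  weight 3: 1 codewords.
  weight 4: 2 codewords.
  weight 5: 1 codewords.
Minimum distance d = smallest w > 0 with A_w > 0 = 1.
Sanity: Σ A_w = 8 = 2^3 = 8 ✓.


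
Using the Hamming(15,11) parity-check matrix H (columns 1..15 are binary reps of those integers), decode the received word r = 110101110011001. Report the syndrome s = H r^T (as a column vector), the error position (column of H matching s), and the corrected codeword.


s = (0, 1, 1, 0)^T, error position = 6, corrected codeword c = 110100110011001

Compute s = H r^T mod 2 one row at a time:
  s_1 = 1 + 0 + 0 + 1 + 1 + 0 + 0 + 1 = 4 ≡ 0 (mod 2).
  s_2 = 1 + 0 + 1 + 1 + 1 + 0 + 0 + 1 = 5 ≡ 1 (mod 2).
  s_3 = 1 + 0 + 1 + 1 + 0 + 1 + 0 + 1 = 5 ≡ 1 (mod 2).
  s_4 = 1 + 0 + 0 + 1 + 0 + 1 + 0 + 1 = 4 ≡ 0 (mod 2).
s = (0, 1, 1, 0)^T — this equals column 6 of H (binary 0110), so error is at position 6.
Correct: flip bit 6 of r = 110101110011001 to get c = 110100110011001.


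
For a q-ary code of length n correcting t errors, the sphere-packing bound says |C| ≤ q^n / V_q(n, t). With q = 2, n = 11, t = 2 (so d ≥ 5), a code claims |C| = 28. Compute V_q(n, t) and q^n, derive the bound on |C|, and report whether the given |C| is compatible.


V_q(n, t) = 67, q^n = 2048, Hamming bound = 30, |C| = 28 ≤ bound (satisfied).

Step 1: Compute V_q(n, t) = Σ_{j=0}^2 C(n, j) (q−1)^j.
  j = 0: C(11,0)·(1)^0 = 1·1 = 1.
  j = 1: C(11,1)·(1)^1 = 11·1 = 11.
  j = 2: C(11,2)·(1)^2 = 55·1 = 55.
  V_q(n, t) = 1 + 11 + 55 = 67.
Step 2: q^n = 2^11 = 2048.
Step 3: Hamming bound ⌊q^n / V_q(n,t)⌋ = ⌊2048/67⌋ = 30.
Step 4: Compare |C| = 28 to 30: satisfied.
The claimed |C| lies below the Hamming bound.


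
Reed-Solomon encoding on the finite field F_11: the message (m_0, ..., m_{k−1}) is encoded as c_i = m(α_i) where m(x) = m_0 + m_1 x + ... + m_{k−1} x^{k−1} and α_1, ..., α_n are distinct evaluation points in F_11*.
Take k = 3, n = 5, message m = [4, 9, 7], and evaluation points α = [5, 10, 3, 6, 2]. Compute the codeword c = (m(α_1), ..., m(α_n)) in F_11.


c = [4, 2, 6, 2, 6]

Message polynomial: m(x) = 4 + 9·x + 7·x^2 (mod 11).
For each evaluation point α_i, compute m(α_i) mod 11:
  α_1 = 5: Horner steps 7 → 0 → 4, so m(5) = 4.
  α_2 = 10: Horner steps 7 → 2 → 2, so m(10) = 2.
  α_3 = 3: Horner steps 7 → 8 → 6, so m(3) = 6.
  α_4 = 6: Horner steps 7 → 7 → 2, so m(6) = 2.
  α_5 = 2: Horner steps 7 → 1 → 6, so m(2) = 6.
Codeword c = [4, 2, 6, 2, 6] ∈ F_11^5.


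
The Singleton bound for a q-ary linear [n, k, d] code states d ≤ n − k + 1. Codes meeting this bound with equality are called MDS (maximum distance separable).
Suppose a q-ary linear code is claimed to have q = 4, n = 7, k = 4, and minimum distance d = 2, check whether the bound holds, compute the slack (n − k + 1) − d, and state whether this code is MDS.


Singleton RHS = n − k + 1 = 4, slack = 2, bound satisfied, not MDS.

Singleton bound: d ≤ n − k + 1.
Here n = 7, k = 4, so n − k + 1 = 4.
Given d = 2, check d ≤ 4: YES.
Slack = (n − k + 1) − d = 2.
The code is NOT MDS (slack = 2 > 0).
Description: the claimed parameters are [7, 4, 2]_4; such a code would be non-MDS.


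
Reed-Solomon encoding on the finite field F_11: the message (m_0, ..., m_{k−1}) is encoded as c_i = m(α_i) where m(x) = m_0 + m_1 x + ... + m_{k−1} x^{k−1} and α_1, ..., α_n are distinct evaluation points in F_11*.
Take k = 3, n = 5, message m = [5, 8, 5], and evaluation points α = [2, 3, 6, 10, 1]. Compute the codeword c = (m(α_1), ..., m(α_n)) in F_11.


c = [8, 8, 2, 2, 7]

Message polynomial: m(x) = 5 + 8·x + 5·x^2 (mod 11).
For each evaluation point α_i, compute m(α_i) mod 11:
  α_1 = 2: Horner steps 5 → 7 → 8, so m(2) = 8.
  α_2 = 3: Horner steps 5 → 1 → 8, so m(3) = 8.
  α_3 = 6: Horner steps 5 → 5 → 2, so m(6) = 2.
  α_4 = 10: Horner steps 5 → 3 → 2, so m(10) = 2.
  α_5 = 1: Horner steps 5 → 2 → 7, so m(1) = 7.
Codeword c = [8, 8, 2, 2, 7] ∈ F_11^5.


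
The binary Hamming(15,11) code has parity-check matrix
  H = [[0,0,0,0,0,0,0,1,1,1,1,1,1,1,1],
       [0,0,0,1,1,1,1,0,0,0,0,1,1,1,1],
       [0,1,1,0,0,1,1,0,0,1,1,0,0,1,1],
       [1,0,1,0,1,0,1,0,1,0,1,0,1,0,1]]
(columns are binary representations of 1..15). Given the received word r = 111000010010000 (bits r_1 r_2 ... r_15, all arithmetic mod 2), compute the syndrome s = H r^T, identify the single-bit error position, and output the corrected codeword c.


s = (0, 0, 1, 1)^T, error position = 3, corrected codeword c = 110000010010000

Compute s = H r^T mod 2 one row at a time:
  s_1 = 1 + 0 + 0 + 1 + 0 + 0 + 0 + 0 = 2 ≡ 0 (mod 2).
  s_2 = 0 + 0 + 0 + 0 + 0 + 0 + 0 + 0 = 0 ≡ 0 (mod 2).
  s_3 = 1 + 1 + 0 + 0 + 0 + 1 + 0 + 0 = 3 ≡ 1 (mod 2).
  s_4 = 1 + 1 + 0 + 0 + 0 + 1 + 0 + 0 = 3 ≡ 1 (mod 2).
s = (0, 0, 1, 1)^T — this equals column 3 of H (binary 0011), so error is at position 3.
Correct: flip bit 3 of r = 111000010010000 to get c = 110000010010000.


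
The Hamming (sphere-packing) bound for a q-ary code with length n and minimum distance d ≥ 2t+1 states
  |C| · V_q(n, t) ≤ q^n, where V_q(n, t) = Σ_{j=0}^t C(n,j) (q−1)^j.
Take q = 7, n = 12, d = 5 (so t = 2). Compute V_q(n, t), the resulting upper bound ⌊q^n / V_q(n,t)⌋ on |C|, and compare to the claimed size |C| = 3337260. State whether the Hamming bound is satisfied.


V_q(n, t) = 2449, q^n = 13841287201, Hamming bound = 5651811, |C| = 3337260 ≤ bound (satisfied).

Step 1: Compute V_q(n, t) = Σ_{j=0}^2 C(n, j) (q−1)^j.
  j = 0: C(12,0)·(6)^0 = 1·1 = 1.
  j = 1: C(12,1)·(6)^1 = 12·6 = 72.
  j = 2: C(12,2)·(6)^2 = 66·36 = 2376.
  V_q(n, t) = 1 + 72 + 2376 = 2449.
Step 2: q^n = 7^12 = 13841287201.
Step 3: Hamming bound ⌊q^n / V_q(n,t)⌋ = ⌊13841287201/2449⌋ = 5651811.
Step 4: Compare |C| = 3337260 to 5651811: satisfied.
The claimed |C| lies below the Hamming bound.


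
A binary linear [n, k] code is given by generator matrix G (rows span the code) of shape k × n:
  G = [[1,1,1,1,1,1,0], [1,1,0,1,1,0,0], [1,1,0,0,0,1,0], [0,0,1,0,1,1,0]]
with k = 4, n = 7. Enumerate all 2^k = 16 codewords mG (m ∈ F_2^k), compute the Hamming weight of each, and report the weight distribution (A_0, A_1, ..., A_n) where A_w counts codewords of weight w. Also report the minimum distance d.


Weight distribution: A_0 = 1, A_1 = 1, A_2 = 3, A_3 = 6, A_4 = 3, A_5 = 1, A_6 = 1. Minimum distance d = 1.

Enumerate all 2^4 = 16 messages m ∈ F_2^4.
For each, compute codeword c = mG in F_2^7, then tally its weight.
  m = 0000 → c = 0000000, weight = 0.
  m = 1000 → c = 1111110, weight = 6.
  m = 0100 → c = 1101100, weight = 4.
  m = 1100 → c = 0010010, weight = 2.
  m = 0010 → c = 1100010, weight = 3.
  m = 1010 → c = 0011100, weight = 3.
  m = 0110 → c = 0001110, weight = 3.
  m = 1110 → c = 1110000, weight = 3.
  m = 0001 → c = 0010110, weight = 3.
  m = 1001 → c = 1101000, weight = 3.
  m = 0101 → c = 1111010, weight = 5.
  m = 1101 → c = 0000100, weight = 1.
  m = 0011 → c = 1110100, weight = 4.
  m = 1011 → c = 0001010, weight = 2.
  m = 0111 → c = 0011000, weight = 2.
  m = 1111 → c = 1100110, weight = 4.
Tally weights:
  weight 0: 1 codewords.
  weight 1: 1 codewords.
  weight 2: 3 codewords.
  weight 3: 6 codewords.
  weight 4: 3 codewords.
  weight 5: 1 codewords.
  weight 6: 1 codewords.
Minimum distance d = smallest w > 0 with A_w > 0 = 1.
Sanity: Σ A_w = 16 = 2^4 = 16 ✓.


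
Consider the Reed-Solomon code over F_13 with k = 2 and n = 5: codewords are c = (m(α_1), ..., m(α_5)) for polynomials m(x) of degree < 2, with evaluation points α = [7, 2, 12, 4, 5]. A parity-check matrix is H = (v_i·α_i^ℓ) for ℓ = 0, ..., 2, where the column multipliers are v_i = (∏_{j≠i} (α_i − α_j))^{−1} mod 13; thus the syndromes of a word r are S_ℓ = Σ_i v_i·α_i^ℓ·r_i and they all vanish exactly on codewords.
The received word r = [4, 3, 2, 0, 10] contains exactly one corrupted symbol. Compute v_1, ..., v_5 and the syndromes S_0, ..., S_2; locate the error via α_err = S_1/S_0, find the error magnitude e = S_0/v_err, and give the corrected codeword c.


S = (10, 7, 1), error at position 2, error magnitude e = 10, c = [4, 6, 2, 0, 10].

Step 1: column multipliers v_i = (∏_{j≠i}(α_i − α_j))^{−1} mod 13.
  i = 1 (α = 7): (7−2)(7−12)(7−4)(7−5) = 5·(−5)·3·2 = −150 ≡ 6, so v_1 = 6^{−1} = 11 (mod 13).
  i = 2 (α = 2): (2−7)(2−12)(2−4)(2−5) = (−5)·(−10)·(−2)·(−3) = 300 ≡ 1, so v_2 = 1^{−1} = 1 (mod 13).
  i = 3 (α = 12): (12−7)(12−2)(12−4)(12−5) = 5·10·8·7 = 2800 ≡ 5, so v_3 = 5^{−1} = 8 (mod 13).
  i = 4 (α = 4): (4−7)(4−2)(4−12)(4−5) = (−3)·2·(−8)·(−1) = −48 ≡ 4, so v_4 = 4^{−1} = 10 (mod 13).
  i = 5 (α = 5): (5−7)(5−2)(5−12)(5−4) = (−2)·3·(−7)·1 = 42 ≡ 3, so v_5 = 3^{−1} = 9 (mod 13).
  v = [11, 1, 8, 10, 9].
Step 2: syndromes of r = [4, 3, 2, 0, 10] (all sums mod 13).
  S_0 = Σ v_i r_i = 11·4 + 1·3 + 8·2 + 10·0 + 9·10 = 153 ≡ 10.
  S_1 = Σ v_i α_i r_i = 11·7·4 + 1·2·3 + 8·12·2 + 10·4·0 + 9·5·10 = 956 ≡ 7.
  α_i^2 mod 13 = [10, 4, 1, 3, 12].
  S_2 = Σ v_i α_i^2 r_i = 11·10·4 + 1·4·3 + 8·1·2 + 10·3·0 + 9·12·10 = 1548 ≡ 1.
  S = (10, 7, 1) ≠ 0, so r is not a codeword (an error is present).
Step 3: locate the error. For a single error e at position i, S_ℓ = v_i·e·α_i^ℓ, so α_err = S_1/S_0.
  S_0^{−1} = 10^{−1} = 4 (mod 13), so α_err = 7·4 = 28 ≡ 2 = α_2. Error position i = 2.
  Consistency check: S_2/S_1 = 1·2 = 2 ≡ 2 = α_err ✓ (single-error assumption holds).
Step 4: error magnitude e = S_0/v_2 = S_0·∏_{j≠2}(α_2 − α_j) = 10·1 = 10 ≡ 10 (mod 13).
Step 5: correct position 2: c_2 = r_2 − e = 3 − 10 ≡ 6 (mod 13). Hence c = [4, 6, 2, 0, 10].
  Check: interpolating c through the α_i gives m(x) = 12 + 10·x (degree < 2) with m(α_i) = c_i for every i, so c is indeed a codeword.


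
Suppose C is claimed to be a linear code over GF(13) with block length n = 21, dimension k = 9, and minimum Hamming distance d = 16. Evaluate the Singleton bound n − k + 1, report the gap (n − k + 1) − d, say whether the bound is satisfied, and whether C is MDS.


Singleton RHS = n − k + 1 = 13, slack = -3, bound violated (no such code; not MDS).

Singleton bound: d ≤ n − k + 1.
Here n = 21, k = 9, so n − k + 1 = 13.
Given d = 16, check d ≤ 13: NO.
Slack = (n − k + 1) − d = -3.
The slack is negative: d = 16 exceeds n − k + 1 = 13 by 3, so the Singleton bound is violated and no linear [21, 9, 16]_13 code can exist. In particular it is not MDS (MDS requires d = n − k + 1 exactly).
Description: the claimed parameters are [21, 9, 16]_13; such a code would be impossible (violates the Singleton bound).


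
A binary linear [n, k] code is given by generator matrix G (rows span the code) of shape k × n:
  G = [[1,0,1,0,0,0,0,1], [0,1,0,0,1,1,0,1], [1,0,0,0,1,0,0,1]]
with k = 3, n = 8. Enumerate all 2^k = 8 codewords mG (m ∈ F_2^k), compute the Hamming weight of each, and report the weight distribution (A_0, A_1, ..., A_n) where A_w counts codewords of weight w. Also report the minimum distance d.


Weight distribution: A_0 = 1, A_2 = 1, A_3 = 3, A_4 = 2, A_5 = 1. Minimum distance d = 2.

Enumerate all 2^3 = 8 messages m ∈ F_2^3.
For each, compute codeword c = mG in F_2^8, then tally its weight.
  m = 000 → c = 00000000, weight = 0.
  m = 100 → c = 10100001, weight = 3.
  m = 010 → c = 01001101, weight = 4.
  m = 110 → c = 11101100, weight = 5.
  m = 001 → c = 10001001, weight = 3.
  m = 101 → c = 00101000, weight = 2.
  m = 011 → c = 11000100, weight = 3.
  m = 111 → c = 01100101, weight = 4.
Tally weights:
  weight 0: 1 codewords.
  weight 2: 1 codewords.
  weight 3: 3 codewords.
  weight 4: 2 codewords.
  weight 5: 1 codewords.
Minimum distance d = smallest w > 0 with A_w > 0 = 2.
Sanity: Σ A_w = 8 = 2^3 = 8 ✓.


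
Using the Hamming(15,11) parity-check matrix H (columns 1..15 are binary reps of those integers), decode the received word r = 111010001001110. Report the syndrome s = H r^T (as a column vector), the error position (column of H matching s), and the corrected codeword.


s = (0, 0, 1, 1)^T, error position = 3, corrected codeword c = 110010001001110

Compute s = H r^T mod 2 one row at a time:
  s_1 = 0 + 1 + 0 + 0 + 1 + 1 + 1 + 0 = 4 ≡ 0 (mod 2).
  s_2 = 0 + 1 + 0 + 0 + 1 + 1 + 1 + 0 = 4 ≡ 0 (mod 2).
  s_3 = 1 + 1 + 0 + 0 + 0 + 0 + 1 + 0 = 3 ≡ 1 (mod 2).
  s_4 = 1 + 1 + 1 + 0 + 1 + 0 + 1 + 0 = 5 ≡ 1 (mod 2).
s = (0, 0, 1, 1)^T — this equals column 3 of H (binary 0011), so error is at position 3.
Correct: flip bit 3 of r = 111010001001110 to get c = 110010001001110.


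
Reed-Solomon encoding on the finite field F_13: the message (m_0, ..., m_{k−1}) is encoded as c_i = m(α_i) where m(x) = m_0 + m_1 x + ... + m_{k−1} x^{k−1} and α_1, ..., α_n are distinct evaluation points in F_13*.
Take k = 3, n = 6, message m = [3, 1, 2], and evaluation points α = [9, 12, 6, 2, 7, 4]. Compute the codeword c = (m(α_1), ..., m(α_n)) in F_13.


c = [5, 4, 3, 0, 4, 0]

Message polynomial: m(x) = 3 + 1·x + 2·x^2 (mod 13).
For each evaluation point α_i, compute m(α_i) mod 13:
  α_1 = 9: Horner steps 2 → 6 → 5, so m(9) = 5.
  α_2 = 12: Horner steps 2 → 12 → 4, so m(12) = 4.
  α_3 = 6: Horner steps 2 → 0 → 3, so m(6) = 3.
  α_4 = 2: Horner steps 2 → 5 → 0, so m(2) = 0.
  α_5 = 7: Horner steps 2 → 2 → 4, so m(7) = 4.
  α_6 = 4: Horner steps 2 → 9 → 0, so m(4) = 0.
Codeword c = [5, 4, 3, 0, 4, 0] ∈ F_13^6.


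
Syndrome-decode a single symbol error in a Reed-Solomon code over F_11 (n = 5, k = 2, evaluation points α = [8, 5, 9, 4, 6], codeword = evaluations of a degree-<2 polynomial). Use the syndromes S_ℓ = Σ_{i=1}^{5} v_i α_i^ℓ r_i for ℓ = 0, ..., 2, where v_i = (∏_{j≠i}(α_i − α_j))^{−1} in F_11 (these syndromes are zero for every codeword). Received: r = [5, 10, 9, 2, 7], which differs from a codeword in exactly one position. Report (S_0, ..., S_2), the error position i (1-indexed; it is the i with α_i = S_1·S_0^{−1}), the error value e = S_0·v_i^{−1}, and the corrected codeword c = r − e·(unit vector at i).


S = (9, 6, 4), error at position 1, error magnitude e = 4, c = [1, 10, 9, 2, 7].

Step 1: column multipliers v_i = (∏_{j≠i}(α_i − α_j))^{−1} mod 11.
  i = 1 (α = 8): (8−5)(8−9)(8−4)(8−6) = 3·(−1)·4·2 = −24 ≡ 9, so v_1 = 9^{−1} = 5 (mod 11).
  i = 2 (α = 5): (5−8)(5−9)(5−4)(5−6) = (−3)·(−4)·1·(−1) = −12 ≡ 10, so v_2 = 10^{−1} = 10 (mod 11).
  i = 3 (α = 9): (9−8)(9−5)(9−4)(9−6) = 1·4·5·3 = 60 ≡ 5, so v_3 = 5^{−1} = 9 (mod 11).
  i = 4 (α = 4): (4−8)(4−5)(4−9)(4−6) = (−4)·(−1)·(−5)·(−2) = 40 ≡ 7, so v_4 = 7^{−1} = 8 (mod 11).
  i = 5 (α = 6): (6−8)(6−5)(6−9)(6−4) = (−2)·1·(−3)·2 = 12 ≡ 1, so v_5 = 1^{−1} = 1 (mod 11).
  v = [5, 10, 9, 8, 1].
Step 2: syndromes of r = [5, 10, 9, 2, 7] (all sums mod 11).
  S_0 = Σ v_i r_i = 5·5 + 10·10 + 9·9 + 8·2 + 1·7 = 229 ≡ 9.
  S_1 = Σ v_i α_i r_i = 5·8·5 + 10·5·10 + 9·9·9 + 8·4·2 + 1·6·7 = 1535 ≡ 6.
  α_i^2 mod 11 = [9, 3, 4, 5, 3].
  S_2 = Σ v_i α_i^2 r_i = 5·9·5 + 10·3·10 + 9·4·9 + 8·5·2 + 1·3·7 = 950 ≡ 4.
  S = (9, 6, 4) ≠ 0, so r is not a codeword (an error is present).
Step 3: locate the error. For a single error e at position i, S_ℓ = v_i·e·α_i^ℓ, so α_err = S_1/S_0.
  S_0^{−1} = 9^{−1} = 5 (mod 11), so α_err = 6·5 = 30 ≡ 8 = α_1. Error position i = 1.
  Consistency check: S_2/S_1 = 4·2 = 8 ≡ 8 = α_err ✓ (single-error assumption holds).
Step 4: error magnitude e = S_0/v_1 = S_0·∏_{j≠1}(α_1 − α_j) = 9·9 = 81 ≡ 4 (mod 11).
Step 5: correct position 1: c_1 = r_1 − e = 5 − 4 ≡ 1 (mod 11). Hence c = [1, 10, 9, 2, 7].
  Check: interpolating c through the α_i gives m(x) = 3 + 8·x (degree < 2) with m(α_i) = c_i for every i, so c is indeed a codeword.


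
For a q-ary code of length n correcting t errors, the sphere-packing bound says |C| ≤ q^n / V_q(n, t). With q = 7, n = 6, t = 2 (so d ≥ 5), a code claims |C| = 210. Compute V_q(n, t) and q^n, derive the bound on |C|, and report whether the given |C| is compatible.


V_q(n, t) = 577, q^n = 117649, Hamming bound = 203, |C| = 210 > bound (violated).

Step 1: Compute V_q(n, t) = Σ_{j=0}^2 C(n, j) (q−1)^j.
  j = 0: C(6,0)·(6)^0 = 1·1 = 1.
  j = 1: C(6,1)·(6)^1 = 6·6 = 36.
  j = 2: C(6,2)·(6)^2 = 15·36 = 540.
  V_q(n, t) = 1 + 36 + 540 = 577.
Step 2: q^n = 7^6 = 117649.
Step 3: Hamming bound ⌊q^n / V_q(n,t)⌋ = ⌊117649/577⌋ = 203.
Step 4: Compare |C| = 210 to 203: violated.
The claimed |C| lies above the Hamming bound, so no 7-ary code of length 6 with d ≥ 5 can have 210 codewords.


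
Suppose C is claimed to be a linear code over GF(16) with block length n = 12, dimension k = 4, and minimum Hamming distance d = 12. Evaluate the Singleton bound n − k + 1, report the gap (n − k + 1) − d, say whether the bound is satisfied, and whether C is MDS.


Singleton RHS = n − k + 1 = 9, slack = -3, bound violated (no such code; not MDS).

Singleton bound: d ≤ n − k + 1.
Here n = 12, k = 4, so n − k + 1 = 9.
Given d = 12, check d ≤ 9: NO.
Slack = (n − k + 1) − d = -3.
The slack is negative: d = 12 exceeds n − k + 1 = 9 by 3, so the Singleton bound is violated and no linear [12, 4, 12]_16 code can exist. In particular it is not MDS (MDS requires d = n − k + 1 exactly).
Description: the claimed parameters are [12, 4, 12]_16; such a code would be impossible (violates the Singleton bound).


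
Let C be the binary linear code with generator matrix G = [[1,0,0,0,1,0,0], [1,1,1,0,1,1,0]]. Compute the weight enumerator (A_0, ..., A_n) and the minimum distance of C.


Weight distribution: A_0 = 1, A_2 = 1, A_3 = 1, A_5 = 1. Minimum distance d = 2.

Enumerate all 2^2 = 4 messages m ∈ F_2^2.
For each, compute codeword c = mG in F_2^7, then tally its weight.
  m = 00 → c = 0000000, weight = 0.
  m = 10 → c = 1000100, weight = 2.
  m = 01 → c = 1110110, weight = 5.
  m = 11 → c = 0110010, weight = 3.
Tally weights:
  weight 0: 1 codewords.
  weight 2: 1 codewords.
  weight 3: 1 codewords.
  weight 5: 1 codewords.
Minimum distance d = smallest w > 0 with A_w > 0 = 2.
Sanity: Σ A_w = 4 = 2^2 = 4 ✓.


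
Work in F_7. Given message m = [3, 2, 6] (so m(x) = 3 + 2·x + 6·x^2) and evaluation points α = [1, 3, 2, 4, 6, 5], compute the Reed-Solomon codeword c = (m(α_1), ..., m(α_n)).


c = [4, 0, 3, 2, 0, 2]

Message polynomial: m(x) = 3 + 2·x + 6·x^2 (mod 7).
For each evaluation point α_i, compute m(α_i) mod 7:
  α_1 = 1: Horner steps 6 → 1 → 4, so m(1) = 4.
  α_2 = 3: Horner steps 6 → 6 → 0, so m(3) = 0.
  α_3 = 2: Horner steps 6 → 0 → 3, so m(2) = 3.
  α_4 = 4: Horner steps 6 → 5 → 2, so m(4) = 2.
  α_5 = 6: Horner steps 6 → 3 → 0, so m(6) = 0.
  α_6 = 5: Horner steps 6 → 4 → 2, so m(5) = 2.
Codeword c = [4, 0, 3, 2, 0, 2] ∈ F_7^6.


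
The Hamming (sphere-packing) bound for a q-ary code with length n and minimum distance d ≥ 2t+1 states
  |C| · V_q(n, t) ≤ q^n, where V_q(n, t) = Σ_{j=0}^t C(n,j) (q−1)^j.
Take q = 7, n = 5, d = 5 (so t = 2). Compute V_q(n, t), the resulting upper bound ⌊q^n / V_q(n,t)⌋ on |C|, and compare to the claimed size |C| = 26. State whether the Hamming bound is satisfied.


V_q(n, t) = 391, q^n = 16807, Hamming bound = 42, |C| = 26 ≤ bound (satisfied).

Step 1: Compute V_q(n, t) = Σ_{j=0}^2 C(n, j) (q−1)^j.
  j = 0: C(5,0)·(6)^0 = 1·1 = 1.
  j = 1: C(5,1)·(6)^1 = 5·6 = 30.
  j = 2: C(5,2)·(6)^2 = 10·36 = 360.
  V_q(n, t) = 1 + 30 + 360 = 391.
Step 2: q^n = 7^5 = 16807.
Step 3: Hamming bound ⌊q^n / V_q(n,t)⌋ = ⌊16807/391⌋ = 42.
Step 4: Compare |C| = 26 to 42: satisfied.
The claimed |C| lies below the Hamming bound.


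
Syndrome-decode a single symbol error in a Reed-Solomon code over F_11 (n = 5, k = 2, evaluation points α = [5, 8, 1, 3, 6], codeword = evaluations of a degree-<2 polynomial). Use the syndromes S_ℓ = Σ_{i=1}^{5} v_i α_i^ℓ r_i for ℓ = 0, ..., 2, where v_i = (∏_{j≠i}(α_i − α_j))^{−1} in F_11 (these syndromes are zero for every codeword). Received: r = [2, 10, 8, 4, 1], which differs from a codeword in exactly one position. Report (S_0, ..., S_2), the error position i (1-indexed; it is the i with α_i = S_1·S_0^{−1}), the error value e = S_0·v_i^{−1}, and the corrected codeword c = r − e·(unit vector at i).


S = (7, 7, 7), error at position 3, error magnitude e = 2, c = [2, 10, 6, 4, 1].

Step 1: column multipliers v_i = (∏_{j≠i}(α_i − α_j))^{−1} mod 11.
  i = 1 (α = 5): (5−8)(5−1)(5−3)(5−6) = (−3)·4·2·(−1) = 24 ≡ 2, so v_1 = 2^{−1} = 6 (mod 11).
  i = 2 (α = 8): (8−5)(8−1)(8−3)(8−6) = 3·7·5·2 = 210 ≡ 1, so v_2 = 1^{−1} = 1 (mod 11).
  i = 3 (α = 1): (1−5)(1−8)(1−3)(1−6) = (−4)·(−7)·(−2)·(−5) = 280 ≡ 5, so v_3 = 5^{−1} = 9 (mod 11).
  i = 4 (α = 3): (3−5)(3−8)(3−1)(3−6) = (−2)·(−5)·2·(−3) = −60 ≡ 6, so v_4 = 6^{−1} = 2 (mod 11).
  i = 5 (α = 6): (6−5)(6−8)(6−1)(6−3) = 1·(−2)·5·3 = −30 ≡ 3, so v_5 = 3^{−1} = 4 (mod 11).
  v = [6, 1, 9, 2, 4].
Step 2: syndromes of r = [2, 10, 8, 4, 1] (all sums mod 11).
  S_0 = Σ v_i r_i = 6·2 + 1·10 + 9·8 + 2·4 + 4·1 = 106 ≡ 7.
  S_1 = Σ v_i α_i r_i = 6·5·2 + 1·8·10 + 9·1·8 + 2·3·4 + 4·6·1 = 260 ≡ 7.
  α_i^2 mod 11 = [3, 9, 1, 9, 3].
  S_2 = Σ v_i α_i^2 r_i = 6·3·2 + 1·9·10 + 9·1·8 + 2·9·4 + 4·3·1 = 282 ≡ 7.
  S = (7, 7, 7) ≠ 0, so r is not a codeword (an error is present).
Step 3: locate the error. For a single error e at position i, S_ℓ = v_i·e·α_i^ℓ, so α_err = S_1/S_0.
  S_0^{−1} = 7^{−1} = 8 (mod 11), so α_err = 7·8 = 56 ≡ 1 = α_3. Error position i = 3.
  Consistency check: S_2/S_1 = 7·8 = 56 ≡ 1 = α_err ✓ (single-error assumption holds).
Step 4: error magnitude e = S_0/v_3 = S_0·∏_{j≠3}(α_3 − α_j) = 7·5 = 35 ≡ 2 (mod 11).
Step 5: correct position 3: c_3 = r_3 − e = 8 − 2 ≡ 6 (mod 11). Hence c = [2, 10, 6, 4, 1].
  Check: interpolating c through the α_i gives m(x) = 7 + 10·x (degree < 2) with m(α_i) = c_i for every i, so c is indeed a codeword.
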